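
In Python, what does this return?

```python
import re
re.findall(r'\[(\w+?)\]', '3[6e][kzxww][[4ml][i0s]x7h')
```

One capturing group, so `findall` returns just the captured substring from each match — 4 in all.

['6e', 'kzxww', '4ml', 'i0s']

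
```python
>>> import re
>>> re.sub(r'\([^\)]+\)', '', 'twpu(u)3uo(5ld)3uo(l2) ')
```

Matches: at [4:7] → '(u)'; at [10:15] → '(5ld)'; at [18:22] → '(l2)'.
Each match is replaced by ''.

'twpu3uo3uo '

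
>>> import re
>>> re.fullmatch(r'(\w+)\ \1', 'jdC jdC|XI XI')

None

After group 1 captures some text, `\1` only succeeds where that same text appears again.
For `fullmatch`, every character of the input must be accounted for by the pattern.
Here the string isn't matched end-to-end, so the call returns None.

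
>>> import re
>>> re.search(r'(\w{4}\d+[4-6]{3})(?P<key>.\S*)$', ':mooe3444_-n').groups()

('mooe3444', '_-n')

The match spans [1:12] → 'mooe3444_-n'.
Captured: group 1 = 'mooe3444', group 2 = '_-n'.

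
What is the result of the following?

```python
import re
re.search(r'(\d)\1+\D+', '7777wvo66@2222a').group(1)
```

'7'

`\1` is not a pattern — it's the concrete string captured by group 1, re-applied verbatim.
`search` walks the string left to right and returns the first match it finds.
The match spans [0:7] → '7777wvo'.
Captured: group 1 = '7'.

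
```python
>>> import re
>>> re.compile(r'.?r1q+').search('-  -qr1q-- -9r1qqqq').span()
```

The pattern matches optionally any character, then the literal 'r1'; then one or more of a literal 'q'.
`re.search` scans for the first position where the pattern succeeds.
The match spans [4:8] → 'qr1q'.

(4, 8)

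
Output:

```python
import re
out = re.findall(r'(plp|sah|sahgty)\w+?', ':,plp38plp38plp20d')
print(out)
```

['plp', 'plp', 'plp']

`findall` collects group 1 from each match (3 total).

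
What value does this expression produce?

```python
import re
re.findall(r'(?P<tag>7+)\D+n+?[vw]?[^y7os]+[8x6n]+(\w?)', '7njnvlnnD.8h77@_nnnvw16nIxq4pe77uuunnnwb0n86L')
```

The pattern matches one or more of a literal '7' (captured as 'tag'); then one or more of a non-digit, then one or more of a literal 'n' (lazy); then optionally one of [vw], then one or more of any character except [y7os], then one or more of one of [8x6n]; then optionally a word character (captured).
Walking the string: at [0:12] match '7njnvlnnD.8h', groups = ('7', 'h'); at [12:27] match '77@_nnnvw16nIxq', groups = ('77', 'q'); at [30:45] match '77uuunnnwb0n86L', groups = ('77', 'L').
2 groups means each result is a tuple of 2 captured strings — 3 here.

[('7', 'h'), ('77', 'q'), ('77', 'L')]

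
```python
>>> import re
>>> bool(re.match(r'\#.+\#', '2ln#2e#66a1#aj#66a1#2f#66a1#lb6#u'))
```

False

`match` is anchored at position 0; if the pattern doesn't fit there, it returns None.
Here the string doesn't start with a match, so the call returns None, and `bool(None)` is False.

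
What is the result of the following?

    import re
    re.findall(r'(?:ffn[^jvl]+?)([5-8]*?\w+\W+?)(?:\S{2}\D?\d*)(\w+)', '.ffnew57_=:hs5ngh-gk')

[('w57_=', 'ngh')]

The `?` after the quantifier makes it lazy — it takes as little as possible before letting the rest of the pattern try.
`findall` packs the 2 group values into a tuple for every match.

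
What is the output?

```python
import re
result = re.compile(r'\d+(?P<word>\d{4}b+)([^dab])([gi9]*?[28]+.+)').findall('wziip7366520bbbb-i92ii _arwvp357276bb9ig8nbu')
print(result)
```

The pattern matches one or more of a digit; then exactly 4 of a digit, then one or more of the literal 'b' (captured as 'word'); then any character except [dab] (captured); then zero or more of one of [gi9] (lazy), then one or more of one of [28], then one or more of any character (captured).
Scanning left to right: at [5:44] match '7366520bbbb-i92ii _arwvp357276bb9ig8nbu', groups = ('6520bbbb', '-', 'i92ii _arwvp357276bb9ig8nbu').
With 3 capturing groups, `findall` returns a 3-tuple per match.

[('6520bbbb', '-', 'i92ii _arwvp357276bb9ig8nbu')]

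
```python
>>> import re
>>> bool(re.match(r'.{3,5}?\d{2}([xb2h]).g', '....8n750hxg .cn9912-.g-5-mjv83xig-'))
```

This matches 3 to 5 of any character (lazy), then exactly 2 of a digit; then one of [xb2h] (captured); then any character, then the literal 'g'.
`match` is anchored at position 0; if the pattern doesn't fit there, it returns None.
Here position 0 doesn't satisfy it, so the call returns None, and `bool(None)` is False.

False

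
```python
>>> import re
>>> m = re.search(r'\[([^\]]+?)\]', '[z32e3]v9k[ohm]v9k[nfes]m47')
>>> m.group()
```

'[z32e3]'

Unlike `match`, `search` isn't anchored — it looks for the pattern anywhere in the string.
The match spans [0:7] → '[z32e3]'.
Captured: group 1 = 'z32e3'.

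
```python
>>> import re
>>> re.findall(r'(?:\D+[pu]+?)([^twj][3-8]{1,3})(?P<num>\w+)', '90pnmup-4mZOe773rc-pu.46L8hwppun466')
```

2 groups means each result is a tuple of 2 captured strings — 2 here.

[('-4', 'mZOe773rc'), ('.46', 'L8hwppun466')]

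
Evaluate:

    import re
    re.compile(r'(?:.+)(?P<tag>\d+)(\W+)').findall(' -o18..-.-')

[('8', '..-.-')]

Pattern: one or more of any character (non-capturing group); then one or more of a digit (captured as 'tag'); then one or more of a non-word character (captured).
Matches: at [0:10] match ' -o18..-.-', groups = ('8', '..-.-').
Multiple groups make `findall` return tuples — one 2-tuple for the one match.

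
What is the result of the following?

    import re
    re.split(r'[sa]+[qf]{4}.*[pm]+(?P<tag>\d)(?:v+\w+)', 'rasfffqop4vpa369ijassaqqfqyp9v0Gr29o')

['r', '9', '']

Pattern: one or more of one of [sa], then exactly 4 of one of [qf], then zero or more of any character; then one or more of one of [pm]; then a digit (captured as 'tag'); then one or more of a literal 'v', then one or more of a word character (non-capturing group).
Matches to split on: at [1:36] → 'asfffqop4vpa369ijassaqqfqyp9v0Gr29o'.
With a capturing group present, the delimiter's captured portion is kept in the result list.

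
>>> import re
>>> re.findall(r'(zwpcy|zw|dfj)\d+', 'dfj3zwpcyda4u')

`findall` collects group 1 from the one match (1 total).

['dfj']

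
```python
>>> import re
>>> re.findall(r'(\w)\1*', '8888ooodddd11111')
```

A backreference is literal: `\1` must see the identical characters the first group matched.
Walking the string: at [0:4] match '8888', group 1 = '8'; at [4:7] match 'ooo', group 1 = 'o'; at [7:11] match 'dddd', group 1 = 'd'; at [11:16] match '11111', group 1 = '1'.
Because there's exactly one group, `findall` drops the full match and keeps group 1 from each hit.

['8', 'o', 'd', '1']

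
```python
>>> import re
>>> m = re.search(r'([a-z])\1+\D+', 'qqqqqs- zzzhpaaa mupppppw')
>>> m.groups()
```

The match spans [0:25] → 'qqqqqs- zzzhpaaa mupppppw'.
Captured: group 1 = 'q'.

('q',)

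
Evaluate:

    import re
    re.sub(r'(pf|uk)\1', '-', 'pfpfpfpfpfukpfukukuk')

The backreference `\1` re-matches whatever the first group consumed, character for character.
Every occurrence is swapped for '-'.

'--pfukpf-uk'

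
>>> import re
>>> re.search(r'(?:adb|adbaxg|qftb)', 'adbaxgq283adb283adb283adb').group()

`|` is ordered: at each position the engine commits to the first alternative that works.
The match spans [0:3] → 'adb'.

'adb'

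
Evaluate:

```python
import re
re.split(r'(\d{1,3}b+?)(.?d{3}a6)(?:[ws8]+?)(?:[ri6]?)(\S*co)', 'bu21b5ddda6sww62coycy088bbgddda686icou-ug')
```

['bu', '21b', '5ddda6', 'ww62coycy088bbgddda686ico', 'u-ug']

This matches 1 to 3 of a digit, then one or more of a literal 'b' (lazy) (captured); then optionally any character, then exactly 3 of the literal 'd', then the literal 'a6' (captured); then one or more of one of [ws8] (lazy) (non-capturing group); then optionally one of [ri6] (non-capturing group); then zero or more of a non-whitespace character, then the literal 'co' (captured).
A non-greedy quantifier consumes as few characters as it can — just enough that the remainder of the pattern still matches from where it stops; whatever follows it matches normally.
Matches to split on: at [2:37] → '21b5ddda6sww62coycy088bbgddda686ico'.
`re.split` interleaves the captured-group text with the surrounding fragments.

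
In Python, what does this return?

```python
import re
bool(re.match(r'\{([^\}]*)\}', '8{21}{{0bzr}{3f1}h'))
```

With `match`, the pattern is implicitly anchored at the beginning.
Here the string doesn't start with a match, so the call returns None, and `bool(None)` is False.

False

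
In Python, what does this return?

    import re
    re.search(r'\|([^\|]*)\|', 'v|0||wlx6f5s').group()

'|0|'

The match spans [1:4] → '|0|'.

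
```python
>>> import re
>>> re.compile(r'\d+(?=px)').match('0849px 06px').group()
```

'0849'

The lookaround is zero-width — it requires the adjacent text to match without consuming it, so the asserted text isn't part of the match.
With `match`, the pattern is implicitly anchored at the beginning.
The match spans [0:4] → '0849'.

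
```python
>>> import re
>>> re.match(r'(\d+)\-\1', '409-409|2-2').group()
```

After group 1 captures some text, `\1` only succeeds where that same text appears again.
`re.match` only tries the pattern at the start of the string.
The match spans [0:7] → '409-409'.
Captured: group 1 = '409'.

'409-409'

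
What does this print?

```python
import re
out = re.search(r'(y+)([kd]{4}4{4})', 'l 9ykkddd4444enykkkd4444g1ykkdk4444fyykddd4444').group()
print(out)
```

ykkkd4444

Pattern: one or more of a literal 'y' (captured); then exactly 4 of one of [kd], then exactly 4 of a literal '4' (captured).
`re.search` tries every starting position until one works.
The match spans [15:24] → 'ykkkd4444'.
Captured: group 1 = 'y', group 2 = 'kkkd4444'.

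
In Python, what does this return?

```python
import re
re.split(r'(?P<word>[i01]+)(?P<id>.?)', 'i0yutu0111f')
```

The group in the pattern means `split` returns the separators' captures alongside the pieces.

['', 'i0', 'y', 'utu', '0111', 'f', '']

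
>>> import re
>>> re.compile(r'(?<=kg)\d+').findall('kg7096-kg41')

The `(?=…)`/`(?<=…)` assertion just peeks at neighbouring text; it doesn't advance the match position.
Walking the string: at [2:6] → '7096'; at [9:11] → '41'.
`findall` yields the raw match text (2 of them) because the pattern has no groups.

['7096', '41']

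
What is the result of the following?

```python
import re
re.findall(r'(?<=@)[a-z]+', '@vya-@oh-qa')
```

['vya', 'oh']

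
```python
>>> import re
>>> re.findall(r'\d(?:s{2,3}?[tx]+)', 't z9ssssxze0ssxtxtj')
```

['0ssxtxt']

The pattern matches a digit; then 2 to 3 of a literal 's' (lazy), then one or more of one of [tx] (non-capturing group).
Scanning left to right: at [11:18] → '0ssxtxt'.
No capturing groups, so `findall` returns the 1 full match string.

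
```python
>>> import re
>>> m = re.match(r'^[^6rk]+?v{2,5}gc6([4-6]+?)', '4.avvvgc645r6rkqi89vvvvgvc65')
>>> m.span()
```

Pattern: anchored at the start of the string; then one or more of any character except [6rk] (lazy), then 2 to 5 of a literal 'v', then the literal 'gc6'; then one or more of a character in [4-6] (lazy) (captured).
A non-greedy quantifier consumes as few characters as it can — just enough that the remainder of the pattern still matches from where it stops; whatever follows it matches normally.
`re.match` won't scan ahead — the pattern has to work from the very first character.
The match spans [0:10] → '4.avvvgc64'.
Captured: group 1 = '4'.

(0, 10)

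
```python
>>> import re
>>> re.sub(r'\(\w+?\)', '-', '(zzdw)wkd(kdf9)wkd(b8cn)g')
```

'-wkd-wkd-g'

`sub` substitutes '-' at each match site.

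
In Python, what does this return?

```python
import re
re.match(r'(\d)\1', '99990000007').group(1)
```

The match spans [0:2] → '99'.
Captured: group 1 = '9'.

'9'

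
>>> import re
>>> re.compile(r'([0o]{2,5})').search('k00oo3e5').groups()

This matches 2 to 5 of one of [0o] (captured).
Unlike `match`, `search` isn't anchored — it looks for the pattern anywhere in the string.
The match spans [1:5] → '00oo'.
Captured: group 1 = '00oo'.

('00oo',)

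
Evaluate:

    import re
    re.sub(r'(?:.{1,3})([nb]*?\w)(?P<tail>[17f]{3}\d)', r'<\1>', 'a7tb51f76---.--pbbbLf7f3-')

`\1` in the replacement pulls in group 1's text for each match.

'<b5>---.<bbbL>-'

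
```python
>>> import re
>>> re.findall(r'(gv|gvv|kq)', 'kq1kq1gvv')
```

['kq', 'kq', 'gv']

The regex engine tests alternatives in the order written; an earlier branch that matches wins even if a later one would match more.
Matches: at [0:2] match 'kq', group 1 = 'kq'; at [3:5] match 'kq', group 1 = 'kq'; at [6:8] match 'gv', group 1 = 'gv'.
One capturing group, so `findall` returns just the captured substring from each match — 3 in all.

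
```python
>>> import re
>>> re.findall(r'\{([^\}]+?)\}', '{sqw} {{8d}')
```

Scanning left to right: at [0:5] match '{sqw}', group 1 = 'sqw'; at [6:11] match '{{8d}', group 1 = '{8d'.
Because there's exactly one group, `findall` drops the full match and keeps group 1 from each hit.

['sqw', '{8d']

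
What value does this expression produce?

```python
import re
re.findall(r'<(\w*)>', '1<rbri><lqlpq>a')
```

['rbri', 'lqlpq']

Scanning left to right: at [1:7] match '<rbri>', group 1 = 'rbri'; at [7:14] match '<lqlpq>', group 1 = 'lqlpq'.
`findall` collects group 1 from each match (2 total).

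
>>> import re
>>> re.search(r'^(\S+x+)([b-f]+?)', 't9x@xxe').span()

Pattern: anchored at the start of the string; then one or more of a non-whitespace character, then one or more of the literal 'x' (captured); then one or more of a character in [b-f] (lazy) (captured).
`re.search` scans for the first position where the pattern succeeds.
The match spans [0:7] → 't9x@xxe'.
Captured: group 1 = 't9x@xx', group 2 = 'e'.

(0, 7)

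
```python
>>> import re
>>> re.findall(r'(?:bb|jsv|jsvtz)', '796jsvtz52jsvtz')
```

['jsv', 'jsv']

Branches in `(...|...)` are attempted left-to-right; the first branch that allows the whole pattern to succeed is taken.
With no groups in the pattern, `findall` gives back each whole match — 2 here.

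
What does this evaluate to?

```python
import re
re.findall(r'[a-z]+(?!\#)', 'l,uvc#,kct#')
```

['l', 'uv', 'kc']

A negative assertion filters positions out without eating any characters.
Scanning left to right: at [0:1] → 'l'; at [2:4] → 'uv'; at [7:9] → 'kc'.
With no groups in the pattern, `findall` gives back each whole match — 3 here.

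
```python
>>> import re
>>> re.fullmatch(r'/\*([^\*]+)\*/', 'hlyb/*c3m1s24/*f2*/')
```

None

`fullmatch` succeeds only if the pattern covers the string from start to end.
Here the string isn't matched end-to-end, so the call returns None.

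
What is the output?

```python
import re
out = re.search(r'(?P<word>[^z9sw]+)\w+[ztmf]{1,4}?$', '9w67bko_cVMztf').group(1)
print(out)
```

The match spans [2:14] → '67bko_cVMztf'.
Captured: group 1 = '67bko_cVM'.

67bko_cVM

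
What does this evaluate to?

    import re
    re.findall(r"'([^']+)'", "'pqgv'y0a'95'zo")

Matches: at [0:6] match "'pqgv'", group 1 = 'pqgv'; at [9:13] match "'95'", group 1 = '95'.
One capturing group, so `findall` returns just the captured substring from each match — 2 in all.

['pqgv', '95']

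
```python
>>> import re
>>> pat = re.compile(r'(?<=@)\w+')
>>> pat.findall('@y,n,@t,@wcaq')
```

['y', 't', 'wcaq']

Lookahead/lookbehind check context without consuming it, so the matched span excludes the asserted characters.
Since nothing is captured, `findall` lists the 3 matched substrings directly.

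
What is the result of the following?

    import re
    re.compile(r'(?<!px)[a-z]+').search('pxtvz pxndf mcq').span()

Because the assertion is negative and zero-width, positions next to the forbidden text are skipped.
`re.search` tries every starting position until one works.
The match spans [0:5] → 'pxtvz'.

(0, 5)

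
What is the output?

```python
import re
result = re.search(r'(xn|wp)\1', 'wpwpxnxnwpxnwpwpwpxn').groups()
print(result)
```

`\1` is not a pattern — it's the concrete string captured by group 1, re-applied verbatim.
`re.search` tries every starting position until one works.
The match spans [0:4] → 'wpwp'.
Captured: group 1 = 'wp'.

('wp',)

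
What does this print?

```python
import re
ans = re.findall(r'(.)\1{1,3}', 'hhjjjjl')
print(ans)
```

`\1` is not a pattern — it's the concrete string captured by group 1, re-applied verbatim.
Walking the string: at [0:2] match 'hh', group 1 = 'h'; at [2:6] match 'jjjj', group 1 = 'j'.
With a single group, `findall` returns only what that group captured — 2 items.

['h', 'j']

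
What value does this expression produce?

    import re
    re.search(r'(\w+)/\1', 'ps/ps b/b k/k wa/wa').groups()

`\1` has to match the exact text group 1 already captured.
`re.search` scans for the first position where the pattern succeeds.
The match spans [0:5] → 'ps/ps'.
Captured: group 1 = 'ps'.

('ps',)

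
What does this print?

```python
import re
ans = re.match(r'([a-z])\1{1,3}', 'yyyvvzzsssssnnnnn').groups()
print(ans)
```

The match spans [0:3] → 'yyy'.
Captured: group 1 = 'y'.

('y',)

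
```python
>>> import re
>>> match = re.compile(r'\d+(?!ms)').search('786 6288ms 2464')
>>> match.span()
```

(0, 3)

`(?!…)`/`(?<!…)` only lets a position through if the neighbouring text does NOT match; no characters are consumed.
The match spans [0:3] → '786'.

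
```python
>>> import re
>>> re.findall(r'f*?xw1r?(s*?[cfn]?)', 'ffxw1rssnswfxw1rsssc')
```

['', '']

The pattern matches zero or more of a literal 'f' (lazy), then the literal 'xw1', then optionally a literal 'r'; then zero or more of a literal 's' (lazy), then optionally one of [cfn] (captured).
The `?` after the quantifier makes it lazy — it takes as little as possible before letting the rest of the pattern try.
Scanning left to right: at [0:6] match 'ffxw1r', group 1 = ''; at [11:16] match 'fxw1r', group 1 = ''.
Because there's exactly one group, `findall` drops the full match and keeps group 1 from each hit.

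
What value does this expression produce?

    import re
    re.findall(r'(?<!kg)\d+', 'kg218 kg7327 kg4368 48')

['18', '327', '368', '48']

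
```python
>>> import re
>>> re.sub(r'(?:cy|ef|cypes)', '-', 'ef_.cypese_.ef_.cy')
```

'-_.-pese_.-_.-'

The regex engine tests alternatives in the order written; an earlier branch that matches wins even if a later one would match more.
Matches: at [0:2] → 'ef'; at [4:6] → 'cy'; at [12:14] → 'ef'; at [16:18] → 'cy'.
Each match is replaced by '-'.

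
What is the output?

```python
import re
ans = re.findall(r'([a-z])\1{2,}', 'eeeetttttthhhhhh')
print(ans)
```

`\1` has to match the exact text group 1 already captured.
Walking the string: at [0:4] match 'eeee', group 1 = 'e'; at [4:10] match 'tttttt', group 1 = 't'; at [10:16] match 'hhhhhh', group 1 = 'h'.
`findall` collects group 1 from each match (3 total).

['e', 't', 'h']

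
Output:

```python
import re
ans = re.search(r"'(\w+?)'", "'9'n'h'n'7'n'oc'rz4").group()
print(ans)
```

The match spans [0:3] → "'9'".

'9'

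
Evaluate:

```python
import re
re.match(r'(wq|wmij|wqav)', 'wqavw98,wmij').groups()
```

('wq',)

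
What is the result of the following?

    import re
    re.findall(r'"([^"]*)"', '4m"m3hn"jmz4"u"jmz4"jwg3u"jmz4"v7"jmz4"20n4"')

['m3hn', 'u', 'jwg3u', 'v7', '20n4']

Walking the string: at [2:8] match '"m3hn"', group 1 = 'm3hn'; at [12:15] match '"u"', group 1 = 'u'; at [19:26] match '"jwg3u"', group 1 = 'jwg3u'; at [30:34] match '"v7"', group 1 = 'v7'; at [38:44] match '"20n4"', group 1 = '20n4'.
`findall` collects group 1 from each match (5 total).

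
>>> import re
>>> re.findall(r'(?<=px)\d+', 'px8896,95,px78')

['8896', '78']

Because the assertion is zero-width, the text it checks is not consumed and won't appear in the result.
Matches: at [2:6] → '8896'; at [12:14] → '78'.
No capturing groups, so `findall` returns the 2 full match strings.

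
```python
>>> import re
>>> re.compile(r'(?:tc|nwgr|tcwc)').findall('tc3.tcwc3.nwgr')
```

Branches in `(...|...)` are attempted left-to-right; the first branch that allows the whole pattern to succeed is taken.
Matches: at [0:2] → 'tc'; at [4:6] → 'tc'; at [10:14] → 'nwgr'.
No capturing groups, so `findall` returns the 3 full match strings.

['tc', 'tc', 'nwgr']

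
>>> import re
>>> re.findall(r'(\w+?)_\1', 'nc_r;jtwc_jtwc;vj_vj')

`\1` is not a pattern — it's the concrete string captured by group 1, re-applied verbatim.
`findall` collects group 1 from each match (2 total).

['jtwc', 'vj']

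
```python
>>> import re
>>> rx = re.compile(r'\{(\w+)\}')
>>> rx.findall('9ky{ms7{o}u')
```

['o']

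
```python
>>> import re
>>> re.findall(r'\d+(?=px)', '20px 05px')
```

Lookahead/lookbehind check context without consuming it, so the matched span excludes the asserted characters.
`findall` yields the raw match text (2 of them) because the pattern has no groups.

['20', '05']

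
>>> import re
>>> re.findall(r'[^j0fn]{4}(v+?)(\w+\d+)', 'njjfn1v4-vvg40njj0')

[('v', 'vg40njj0')]

Lazy quantifiers expand one character at a time until the remainder of the pattern can match.
2 groups means the one result is a tuple of 2 captured strings — 1 here.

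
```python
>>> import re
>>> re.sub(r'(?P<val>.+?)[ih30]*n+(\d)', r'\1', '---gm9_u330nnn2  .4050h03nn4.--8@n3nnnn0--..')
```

The pattern matches one or more of any character (lazy) (captured as 'val'); then zero or more of one of [ih30], then one or more of the literal 'n'; then a digit (captured).
Lazy quantifiers expand one character at a time until the remainder of the pattern can match.
Matches: at [0:15] → '---gm9_u330nnn2'; at [15:28] → '  .4050h03nn4'; at [28:35] → '.--8@n3'; at [35:40] → 'nnnn0'.
`\1` in the replacement pulls in group 1's text for each match.

'---gm9_u  .405.--8@n--..'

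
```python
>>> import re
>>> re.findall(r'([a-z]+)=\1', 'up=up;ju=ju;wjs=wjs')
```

['up', 'ju', 'wjs']

`\1` has to match the exact text group 1 already captured.
With a single group, `findall` returns only what that group captured — 3 items.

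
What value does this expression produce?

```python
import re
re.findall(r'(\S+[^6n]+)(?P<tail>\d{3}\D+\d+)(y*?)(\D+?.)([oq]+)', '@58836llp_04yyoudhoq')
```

[('@58', '836llp_04', '', 'yy', 'o')]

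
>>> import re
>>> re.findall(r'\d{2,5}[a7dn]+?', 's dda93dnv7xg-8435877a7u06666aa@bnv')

['93d', '843587', '06666a']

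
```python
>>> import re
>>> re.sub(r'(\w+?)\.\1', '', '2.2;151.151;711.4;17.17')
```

';;711.4;'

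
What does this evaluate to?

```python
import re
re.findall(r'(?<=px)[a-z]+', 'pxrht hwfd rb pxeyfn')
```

Lookahead/lookbehind check context without consuming it, so the matched span excludes the asserted characters.
`findall` yields the raw match text (2 of them) because the pattern has no groups.

['rht', 'eyfn']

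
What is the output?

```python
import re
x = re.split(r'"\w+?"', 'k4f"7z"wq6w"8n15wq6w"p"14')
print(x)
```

Matches to split on: at [3:7] → '"7z"'; at [11:21] → '"8n15wq6w"'.
`split` removes every match and returns the 3 fragments in between.

['k4f', 'wq6w', 'p"14']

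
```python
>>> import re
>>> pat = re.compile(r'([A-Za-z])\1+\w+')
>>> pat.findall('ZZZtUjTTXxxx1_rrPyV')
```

After group 1 captures some text, `\1` only succeeds where that same text appears again.
`findall` collects group 1 from the one match (1 total).

['Z']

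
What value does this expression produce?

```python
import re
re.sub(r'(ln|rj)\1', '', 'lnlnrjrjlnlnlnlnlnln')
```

''

After group 1 captures some text, `\1` only succeeds where that same text appears again.
Matches: at [0:4] → 'lnln'; at [4:8] → 'rjrj'; at [8:12] → 'lnln'; at [12:16] → 'lnln'; at [16:20] → 'lnln'.
Each match is replaced by ''.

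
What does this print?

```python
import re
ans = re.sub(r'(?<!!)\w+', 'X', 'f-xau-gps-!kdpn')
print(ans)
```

X-X-X-!kX

A negative assertion filters positions out without eating any characters.
Matches: at [0:1] → 'f'; at [2:5] → 'xau'; at [6:9] → 'gps'; at [12:15] → 'dpn'.
Each match is replaced by 'X'.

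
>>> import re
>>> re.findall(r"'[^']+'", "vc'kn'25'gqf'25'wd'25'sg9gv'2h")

["'kn'", "'gqf'", "'wd'", "'sg9gv'"]

Walking the string: at [2:6] → "'kn'"; at [8:13] → "'gqf'"; at [15:19] → "'wd'"; at [21:28] → "'sg9gv'".
`findall` yields the raw match text (4 of them) because the pattern has no groups.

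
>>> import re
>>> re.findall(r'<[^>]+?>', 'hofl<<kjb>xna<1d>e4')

['<<kjb>', '<1d>']

With no groups in the pattern, `findall` gives back each whole match — 2 here.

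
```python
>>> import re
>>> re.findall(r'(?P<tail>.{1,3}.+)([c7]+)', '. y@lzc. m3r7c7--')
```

[('. y@lzc. m3r7c', '7')]

This matches 1 to 3 of any character, then one or more of any character (captured as 'tail'); then one or more of one of [c7] (captured).
Scanning left to right: at [0:15] match '. y@lzc. m3r7c7', groups = ('. y@lzc. m3r7c', '7').
Multiple groups make `findall` return tuples — one 2-tuple for the one match.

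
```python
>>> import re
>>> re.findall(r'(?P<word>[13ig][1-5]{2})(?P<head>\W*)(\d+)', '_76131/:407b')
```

This matches one of [13ig], then exactly 2 of a character in [1-5] (captured as 'word'); then zero or more of a non-word character (captured as 'head'); then one or more of a digit (captured).
Multiple groups make `findall` return tuples — one 3-tuple for the one match.

[('131', '/:', '407')]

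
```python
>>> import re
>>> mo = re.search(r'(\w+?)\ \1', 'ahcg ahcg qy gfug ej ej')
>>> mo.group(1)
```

'ahcg'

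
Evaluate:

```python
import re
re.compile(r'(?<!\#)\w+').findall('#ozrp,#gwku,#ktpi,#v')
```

['zrp', 'wku', 'tpi']

Because the assertion is negative and zero-width, positions next to the forbidden text are skipped.
Matches: at [2:5] → 'zrp'; at [8:11] → 'wku'; at [14:17] → 'tpi'.
`findall` yields the raw match text (3 of them) because the pattern has no groups.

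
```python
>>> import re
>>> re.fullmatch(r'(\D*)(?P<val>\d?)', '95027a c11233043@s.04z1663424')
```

This matches zero or more of a non-digit (captured); then optionally a digit (captured as 'val').
`re.fullmatch` requires the pattern to consume the entire string.
Here the string isn't matched end-to-end, so the call returns None.

None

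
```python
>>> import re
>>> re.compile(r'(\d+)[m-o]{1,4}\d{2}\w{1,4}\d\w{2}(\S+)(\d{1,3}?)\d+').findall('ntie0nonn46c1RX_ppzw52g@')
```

[('0', '_ppzw', '5')]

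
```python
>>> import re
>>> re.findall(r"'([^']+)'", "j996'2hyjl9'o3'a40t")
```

['2hyjl9']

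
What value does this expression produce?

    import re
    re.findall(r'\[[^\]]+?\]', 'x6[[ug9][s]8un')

['[[ug9]', '[s]']

Since nothing is captured, `findall` lists the 2 matched substrings directly.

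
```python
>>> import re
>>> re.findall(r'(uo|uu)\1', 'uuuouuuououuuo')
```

['uo']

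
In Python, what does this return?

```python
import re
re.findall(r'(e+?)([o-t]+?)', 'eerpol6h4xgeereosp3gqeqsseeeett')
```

This matches one or more of a literal 'e' (lazy) (captured); then one or more of a character in [o-t] (lazy) (captured).
The `?` after the quantifier makes it lazy — it takes as little as possible before letting the rest of the pattern try.
Scanning left to right: at [0:3] match 'eer', groups = ('ee', 'r'); at [11:14] match 'eer', groups = ('ee', 'r'); at [14:16] match 'eo', groups = ('e', 'o'); at [21:23] match 'eq', groups = ('e', 'q'); at [25:30] match 'eeeet', groups = ('eeee', 't').
`findall` packs the 2 group values into a tuple for every match.

[('ee', 'r'), ('ee', 'r'), ('e', 'o'), ('e', 'q'), ('eeee', 't')]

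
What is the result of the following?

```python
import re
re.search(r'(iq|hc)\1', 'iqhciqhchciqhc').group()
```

After group 1 captures some text, `\1` only succeeds where that same text appears again.
The match spans [6:10] → 'hchc'.

'hchc'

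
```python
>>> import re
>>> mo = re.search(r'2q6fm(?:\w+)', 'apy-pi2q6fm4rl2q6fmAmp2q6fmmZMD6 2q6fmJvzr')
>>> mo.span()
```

(6, 32)

This matches the literal '2q', then the literal '6fm'; then one or more of a word character (non-capturing group).
`search` walks the string left to right and returns the first match it finds.
The match spans [6:32] → '2q6fm4rl2q6fmAmp2q6fmmZMD6'.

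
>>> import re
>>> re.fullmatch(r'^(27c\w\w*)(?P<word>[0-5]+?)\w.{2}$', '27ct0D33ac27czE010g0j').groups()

This matches anchored at the start of the string; then the literal '27c', then a word character, then zero or more of a word character (captured); then one or more of a character in [0-5] (lazy) (captured as 'word'); then a word character, then exactly 2 of any character; then anchored at the end.
For `fullmatch`, every character of the input must be accounted for by the pattern.
The match spans [0:21] → '27ct0D33ac27czE010g0j'.
Captured: group 1 = '27ct0D33ac27czE01', group 2 = '0'.

('27ct0D33ac27czE01', '0')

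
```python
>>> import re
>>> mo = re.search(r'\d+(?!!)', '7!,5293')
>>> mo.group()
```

'5293'

`(?!…)`/`(?<!…)` only lets a position through if the neighbouring text does NOT match; no characters are consumed.
The match spans [3:7] → '5293'.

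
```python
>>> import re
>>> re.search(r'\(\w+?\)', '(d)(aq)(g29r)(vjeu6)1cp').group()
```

'(d)'

The match spans [0:3] → '(d)'.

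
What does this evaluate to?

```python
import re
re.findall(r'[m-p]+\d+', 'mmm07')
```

Pattern: one or more of a character in [m-p]; then one or more of a digit.
Scanning left to right: at [0:5] → 'mmm07'.
With no groups in the pattern, `findall` gives back each whole match — 1 here.

['mmm07']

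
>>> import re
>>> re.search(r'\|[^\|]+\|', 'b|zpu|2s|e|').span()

(1, 6)

`re.search` scans for the first position where the pattern succeeds.
The match spans [1:6] → '|zpu|'.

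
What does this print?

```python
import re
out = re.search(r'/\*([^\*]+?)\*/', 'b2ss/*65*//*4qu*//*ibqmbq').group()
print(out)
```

/*65*/

The match spans [4:10] → '/*65*/'.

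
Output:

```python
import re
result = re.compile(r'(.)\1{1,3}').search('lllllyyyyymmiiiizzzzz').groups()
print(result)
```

The backreference `\1` re-matches whatever the first group consumed, character for character.
`re.search` tries every starting position until one works.
The match spans [0:4] → 'llll'.
Captured: group 1 = 'l'.

('l',)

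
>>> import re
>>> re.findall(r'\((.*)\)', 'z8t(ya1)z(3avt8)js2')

['ya1)z(3avt8']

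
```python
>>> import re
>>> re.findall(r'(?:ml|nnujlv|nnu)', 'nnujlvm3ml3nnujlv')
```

['nnujlv', 'ml', 'nnujlv']

Branches in `(...|...)` are attempted left-to-right; the first branch that allows the whole pattern to succeed is taken.
With no groups in the pattern, `findall` gives back each whole match — 3 here.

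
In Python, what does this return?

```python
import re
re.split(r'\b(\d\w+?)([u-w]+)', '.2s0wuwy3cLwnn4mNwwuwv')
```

['.', '2s0', 'wuw', 'y3cLwnn4mNwwuwv']

This matches a word boundary (`\b`, zero-width); then a digit, then one or more of a word character (lazy) (captured); then one or more of a character in [u-w] (captured).
Matches to split on: at [1:7] → '2s0wuw'.
`re.split` interleaves the captured-group text with the surrounding fragments.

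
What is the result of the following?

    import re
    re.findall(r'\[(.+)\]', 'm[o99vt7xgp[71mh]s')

`findall` collects group 1 from the one match (1 total).

['o99vt7xgp[71mh']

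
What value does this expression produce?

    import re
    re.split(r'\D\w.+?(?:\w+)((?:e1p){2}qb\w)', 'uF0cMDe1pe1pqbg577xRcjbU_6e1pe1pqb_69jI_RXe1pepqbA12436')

This matches a non-digit, then a word character; then one or more of any character (lazy); then one or more of a word character (non-capturing group); then the literal 'e1p' repeated 2 times, then the literal 'qb', then a word character (captured).
Matches to split on: at [0:35] → 'uF0cMDe1pe1pqbg577xRcjbU_6e1pe1pqb_'.
`re.split` interleaves the captured-group text with the surrounding fragments.

['', 'e1pe1pqb_', '69jI_RXe1pepqbA12436']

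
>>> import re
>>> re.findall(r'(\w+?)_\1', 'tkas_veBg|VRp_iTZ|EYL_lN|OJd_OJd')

The backreference `\1` re-matches whatever the first group consumed, character for character.
Matches: at [25:32] match 'OJd_OJd', group 1 = 'OJd'.
With a single group, `findall` returns only what that group captured — 1 item.

['OJd']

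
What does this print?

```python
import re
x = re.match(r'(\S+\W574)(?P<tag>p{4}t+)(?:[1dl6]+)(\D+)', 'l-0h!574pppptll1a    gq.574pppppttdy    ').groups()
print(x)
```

('l-0h!574', 'ppppt', 'a    gq.')

The match spans [0:24] → 'l-0h!574pppptll1a    gq.'.
Captured: group 1 = 'l-0h!574', group 2 = 'ppppt', group 3 = 'a    gq.'.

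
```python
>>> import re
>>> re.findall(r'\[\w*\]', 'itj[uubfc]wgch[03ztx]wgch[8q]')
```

['[uubfc]', '[03ztx]', '[8q]']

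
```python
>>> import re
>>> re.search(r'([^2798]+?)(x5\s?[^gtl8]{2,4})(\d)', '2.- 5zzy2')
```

The pattern matches one or more of any character except [2798] (lazy) (captured); then the literal 'x5', then optionally whitespace, then 2 to 4 of any character except [gtl8] (captured); then a digit (captured).
`re.search` scans for the first position where the pattern succeeds.
Here the pattern never matches, so the call returns None.

None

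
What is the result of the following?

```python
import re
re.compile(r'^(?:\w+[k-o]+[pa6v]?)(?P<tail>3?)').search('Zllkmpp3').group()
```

The match spans [0:6] → 'Zllkmp'.

'Zllkmp'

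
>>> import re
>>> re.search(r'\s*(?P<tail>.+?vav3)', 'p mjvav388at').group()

'p mjvav3'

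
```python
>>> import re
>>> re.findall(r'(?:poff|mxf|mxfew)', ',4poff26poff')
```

['poff', 'poff']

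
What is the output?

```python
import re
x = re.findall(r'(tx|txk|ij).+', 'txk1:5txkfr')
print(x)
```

Alternation tries branches left to right and keeps the first one that lets the overall match succeed at that position.
One capturing group, so `findall` returns just the captured substring from the one match — 1 in all.

['tx']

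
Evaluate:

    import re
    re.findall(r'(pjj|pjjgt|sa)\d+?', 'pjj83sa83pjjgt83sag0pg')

One capturing group, so `findall` returns just the captured substring from each match — 3 in all.

['pjj', 'sa', 'pjjgt']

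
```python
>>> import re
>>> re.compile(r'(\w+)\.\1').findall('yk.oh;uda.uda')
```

`\1` has to match the exact text group 1 already captured.
Matches: at [6:13] match 'uda.uda', group 1 = 'uda'.
One capturing group, so `findall` returns just the captured substring from the one match — 1 in all.

['uda']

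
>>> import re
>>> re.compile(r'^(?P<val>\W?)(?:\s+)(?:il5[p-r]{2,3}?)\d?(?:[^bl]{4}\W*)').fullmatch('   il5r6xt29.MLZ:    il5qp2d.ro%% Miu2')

Pattern: anchored at the start of the string; then optionally a non-word character (captured as 'val'); then one or more of whitespace (non-capturing group); then the literal 'il5', then 2 to 3 of a character in [p-r] (lazy) (non-capturing group); then optionally a digit; then exactly 4 of any character except [bl], then zero or more of a non-word character (non-capturing group).
For `fullmatch`, every character of the input must be accounted for by the pattern.
Here there's no way to consume every character, so the call returns None.

None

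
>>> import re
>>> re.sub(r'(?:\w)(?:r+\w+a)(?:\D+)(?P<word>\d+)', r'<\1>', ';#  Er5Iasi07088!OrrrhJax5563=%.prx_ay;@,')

';#  <07088>!<5563>=%.prx_ay;@,'

This matches a word character (non-capturing group); then one or more of the literal 'r', then one or more of a word character, then a literal 'a' (non-capturing group); then one or more of a non-digit (non-capturing group); then one or more of a digit (captured as 'word').
`\1` in the replacement pulls in group 1's text for each match.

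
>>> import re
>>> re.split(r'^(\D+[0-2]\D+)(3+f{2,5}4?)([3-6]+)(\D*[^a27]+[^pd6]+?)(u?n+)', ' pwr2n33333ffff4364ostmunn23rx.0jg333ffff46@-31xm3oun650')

['', ' pwr2n', '33333ffff4', '364', 'ostmun', 'n', '23rx.0jg333ffff46@-31xm3oun650']

This matches anchored at the start of the string; then one or more of a non-digit, then a character in [0-2], then one or more of a non-digit (captured); then one or more of the literal '3', then 2 to 5 of the literal 'f', then optionally a literal '4' (captured); then one or more of a character in [3-6] (captured); then zero or more of a non-digit, then one or more of any character except [a27], then one or more of any character except [pd6] (lazy) (captured); then optionally the literal 'u', then one or more of the literal 'n' (captured).
Matches to split on: at [0:26] → ' pwr2n33333ffff4364ostmunn'.
`re.split` interleaves the captured-group text with the surrounding fragments.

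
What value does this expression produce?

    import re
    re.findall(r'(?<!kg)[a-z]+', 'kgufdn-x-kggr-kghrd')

The negative lookaround is zero-width — it rules out positions where the adjacent text would match, without consuming anything.
Since nothing is captured, `findall` lists the 4 matched substrings directly.

['kgufdn', 'x', 'kggr', 'kghrd']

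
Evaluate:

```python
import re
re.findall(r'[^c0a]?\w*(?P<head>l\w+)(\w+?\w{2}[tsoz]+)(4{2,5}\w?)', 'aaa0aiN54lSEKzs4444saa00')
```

The pattern matches optionally any character except [c0a], then zero or more of a word character; then a literal 'l', then one or more of a word character (captured as 'head'); then one or more of a word character (lazy), then exactly 2 of a word character, then one or more of one of [tsoz] (captured); then 2 to 5 of the literal '4', then optionally a word character (captured).
Matches: at [0:20] match 'aaa0aiN54lSEKzs4444s', groups = ('lS', 'EKzs', '4444s').
3 groups means the one result is a tuple of 3 captured strings — 1 here.

[('lS', 'EKzs', '4444s')]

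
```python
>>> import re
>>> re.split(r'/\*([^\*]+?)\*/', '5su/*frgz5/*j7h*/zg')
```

['5su/*frgz5', 'j7h', 'zg']

Matches to split on: at [10:17] → '/*j7h*/'.
`re.split` interleaves the captured-group text with the surrounding fragments.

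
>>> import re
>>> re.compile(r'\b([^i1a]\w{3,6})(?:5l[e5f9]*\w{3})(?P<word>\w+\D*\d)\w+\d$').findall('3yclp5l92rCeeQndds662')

Pattern: a word boundary (`\b`, zero-width); then any character except [i1a], then 3 to 6 of a word character (captured); then the literal '5l', then zero or more of one of [e5f9], then exactly 3 of a word character (non-capturing group); then one or more of a word character, then zero or more of a non-digit, then a digit (captured as 'word'); then one or more of a word character, then a digit; then anchored at the end.
Walking the string: at [0:21] match '3yclp5l92rCeeQndds662', groups = ('3yclp', 'eeQndds6').
With 2 capturing groups, `findall` returns a 2-tuple per match.

[('3yclp', 'eeQndds6')]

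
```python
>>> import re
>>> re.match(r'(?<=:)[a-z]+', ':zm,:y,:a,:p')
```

None

`match` is anchored at position 0; if the pattern doesn't fit there, it returns None.
Here the string doesn't start with a match, so the call returns None.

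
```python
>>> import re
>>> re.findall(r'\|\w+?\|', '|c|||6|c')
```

Scanning left to right: at [0:3] → '|c|'; at [4:7] → '|6|'.
With no groups in the pattern, `findall` gives back each whole match — 2 here.

['|c|', '|6|']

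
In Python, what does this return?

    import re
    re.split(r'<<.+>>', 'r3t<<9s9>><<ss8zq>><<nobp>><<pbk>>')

Splitting on the pattern gives 2 pieces.

['r3t', '']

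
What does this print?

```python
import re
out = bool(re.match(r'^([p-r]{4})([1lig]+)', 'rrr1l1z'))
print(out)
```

False

This matches anchored at the start of the string; then exactly 4 of a character in [p-r] (captured); then one or more of one of [1lig] (captured).
`re.match` won't scan ahead — the pattern has to work from the very first character.
Here position 0 doesn't satisfy it, so the call returns None, and `bool(None)` is False.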